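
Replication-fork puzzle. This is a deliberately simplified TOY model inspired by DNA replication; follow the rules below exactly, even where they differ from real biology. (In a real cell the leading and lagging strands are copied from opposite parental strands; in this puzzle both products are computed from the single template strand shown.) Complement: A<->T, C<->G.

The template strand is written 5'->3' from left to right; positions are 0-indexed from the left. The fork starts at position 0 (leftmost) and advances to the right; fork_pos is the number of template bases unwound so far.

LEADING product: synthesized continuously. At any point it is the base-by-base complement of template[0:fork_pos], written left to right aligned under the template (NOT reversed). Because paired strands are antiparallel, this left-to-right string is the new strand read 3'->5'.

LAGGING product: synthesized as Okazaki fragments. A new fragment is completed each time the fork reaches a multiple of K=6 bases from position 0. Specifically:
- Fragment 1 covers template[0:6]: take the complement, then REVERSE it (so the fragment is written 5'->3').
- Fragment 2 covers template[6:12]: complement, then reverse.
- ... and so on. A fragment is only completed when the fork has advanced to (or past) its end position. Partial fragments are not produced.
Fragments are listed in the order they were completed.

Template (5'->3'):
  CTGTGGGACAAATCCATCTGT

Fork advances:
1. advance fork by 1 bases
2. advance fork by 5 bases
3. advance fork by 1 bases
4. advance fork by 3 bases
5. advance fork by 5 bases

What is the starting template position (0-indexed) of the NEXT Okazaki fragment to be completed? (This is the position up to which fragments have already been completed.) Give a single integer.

Answer: 12

Derivation:
Step 1: advance 1 -> fork_pos = 0 + 1 = 1. Next multiple of 6 is 6 (not reached); still 0 fragment(s).
Step 2: advance 5 -> fork_pos = 1 + 5 = 6. Reached multiple(s) of 6: 6 -> fragment 1 completed (1 total).
Step 3: advance 1 -> fork_pos = 6 + 1 = 7. Next multiple of 6 is 12 (not reached); still 1 fragment(s).
Step 4: advance 3 -> fork_pos = 7 + 3 = 10. Next multiple of 6 is 12 (not reached); still 1 fragment(s).
Step 5: advance 5 -> fork_pos = 10 + 5 = 15. Reached multiple(s) of 6: 12 -> fragment 2 completed (2 total).
2 fragment(s) completed, covering template[0:12] (2 x 6 = 12). The next fragment, fragment 3, covers template[12:18], so it starts at position 12.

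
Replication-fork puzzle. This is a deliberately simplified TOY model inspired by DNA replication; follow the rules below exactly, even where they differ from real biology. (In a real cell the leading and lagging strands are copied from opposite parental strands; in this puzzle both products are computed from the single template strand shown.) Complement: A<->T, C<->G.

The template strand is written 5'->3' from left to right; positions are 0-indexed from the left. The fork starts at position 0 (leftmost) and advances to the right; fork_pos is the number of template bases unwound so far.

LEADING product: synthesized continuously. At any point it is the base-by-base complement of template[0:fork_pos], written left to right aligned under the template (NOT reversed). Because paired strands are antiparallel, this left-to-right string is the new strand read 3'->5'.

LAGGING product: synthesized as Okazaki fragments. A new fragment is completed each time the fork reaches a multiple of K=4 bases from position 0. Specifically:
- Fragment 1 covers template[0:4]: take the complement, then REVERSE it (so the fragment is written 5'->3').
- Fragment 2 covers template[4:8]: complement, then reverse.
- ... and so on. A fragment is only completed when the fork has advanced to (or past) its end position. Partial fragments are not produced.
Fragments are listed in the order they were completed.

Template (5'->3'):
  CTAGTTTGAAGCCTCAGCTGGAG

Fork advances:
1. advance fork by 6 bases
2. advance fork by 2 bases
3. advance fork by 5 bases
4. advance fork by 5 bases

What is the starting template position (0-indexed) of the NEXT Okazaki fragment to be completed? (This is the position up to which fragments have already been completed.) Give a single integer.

Answer: 16

Derivation:
Step 1: advance 6 -> fork_pos = 0 + 6 = 6. Reached multiple(s) of 4: 4 -> fragment 1 completed (1 total).
Step 2: advance 2 -> fork_pos = 6 + 2 = 8. Reached multiple(s) of 4: 8 -> fragment 2 completed (2 total).
Step 3: advance 5 -> fork_pos = 8 + 5 = 13. Reached multiple(s) of 4: 12 -> fragment 3 completed (3 total).
Step 4: advance 5 -> fork_pos = 13 + 5 = 18. Reached multiple(s) of 4: 16 -> fragment 4 completed (4 total).
4 fragment(s) completed, covering template[0:16] (4 x 4 = 16). The next fragment, fragment 5, covers template[16:20], so it starts at position 16.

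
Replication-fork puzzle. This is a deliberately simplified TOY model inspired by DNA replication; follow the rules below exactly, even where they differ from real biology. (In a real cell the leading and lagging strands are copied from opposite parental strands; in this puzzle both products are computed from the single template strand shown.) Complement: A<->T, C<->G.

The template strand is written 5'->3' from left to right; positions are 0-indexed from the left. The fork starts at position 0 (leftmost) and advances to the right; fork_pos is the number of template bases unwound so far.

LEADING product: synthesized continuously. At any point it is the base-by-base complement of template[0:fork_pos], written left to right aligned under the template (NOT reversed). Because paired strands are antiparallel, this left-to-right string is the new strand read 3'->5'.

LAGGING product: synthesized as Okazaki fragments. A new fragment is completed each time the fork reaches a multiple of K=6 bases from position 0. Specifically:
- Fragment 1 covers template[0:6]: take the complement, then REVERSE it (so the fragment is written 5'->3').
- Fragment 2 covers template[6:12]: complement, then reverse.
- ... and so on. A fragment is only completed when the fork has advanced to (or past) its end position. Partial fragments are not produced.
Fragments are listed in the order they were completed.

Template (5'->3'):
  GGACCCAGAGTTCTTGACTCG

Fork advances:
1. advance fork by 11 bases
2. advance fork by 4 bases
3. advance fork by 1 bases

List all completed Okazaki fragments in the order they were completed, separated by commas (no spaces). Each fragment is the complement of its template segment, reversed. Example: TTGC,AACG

Step 1: advance 11 -> fork_pos = 0 + 11 = 11. Reached multiple(s) of 6: 6 -> fragment 1 completed (1 total).
Step 2: advance 4 -> fork_pos = 11 + 4 = 15. Reached multiple(s) of 6: 12 -> fragment 2 completed (2 total).
Step 3: advance 1 -> fork_pos = 15 + 1 = 16. Next multiple of 6 is 18 (not reached); still 2 fragment(s).
Final fork_pos = 16, so 2 fragment(s) are complete. Build each: template segment -> complement -> reverse.
Fragment 1: template[0:6] = GGACCC -> complement CCTGGG -> reversed GGGTCC
Fragment 2: template[6:12] = AGAGTT -> complement TCTCAA -> reversed AACTCT

Answer: GGGTCC,AACTCT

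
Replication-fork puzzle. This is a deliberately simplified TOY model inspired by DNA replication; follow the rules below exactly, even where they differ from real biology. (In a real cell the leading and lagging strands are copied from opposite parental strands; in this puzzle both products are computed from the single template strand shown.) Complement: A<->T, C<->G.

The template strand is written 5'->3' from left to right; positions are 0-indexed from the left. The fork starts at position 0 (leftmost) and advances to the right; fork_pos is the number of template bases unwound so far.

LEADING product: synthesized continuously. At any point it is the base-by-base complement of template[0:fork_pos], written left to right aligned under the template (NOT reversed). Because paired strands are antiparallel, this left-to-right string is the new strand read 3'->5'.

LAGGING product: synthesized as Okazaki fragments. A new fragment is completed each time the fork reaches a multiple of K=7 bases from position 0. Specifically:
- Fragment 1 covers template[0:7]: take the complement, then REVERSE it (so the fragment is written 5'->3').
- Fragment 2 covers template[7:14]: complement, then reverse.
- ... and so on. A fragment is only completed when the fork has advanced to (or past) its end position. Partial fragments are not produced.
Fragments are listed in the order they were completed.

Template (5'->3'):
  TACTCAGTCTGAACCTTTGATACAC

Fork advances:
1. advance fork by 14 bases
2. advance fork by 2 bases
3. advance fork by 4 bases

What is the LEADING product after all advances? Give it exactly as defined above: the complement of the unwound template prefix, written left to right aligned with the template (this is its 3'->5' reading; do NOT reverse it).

Step 1: advance 14 -> fork_pos = 0 + 14 = 14.
Step 2: advance 2 -> fork_pos = 14 + 2 = 16.
Step 3: advance 4 -> fork_pos = 16 + 4 = 20.
Unwound prefix: template[0:20] = TACTCAGTCTGAACCTTTGA
Complement it base by base (A<->T, C<->G), keeping left-to-right order:
  [0:5] TACTC -> ATGAG
  [5:10] AGTCT -> TCAGA
  [10:15] GAACC -> CTTGG
  [15:20] TTTGA -> AAACT
Concatenate: ATGAGTCAGACTTGGAAACT (length 20; written aligned with the template, i.e. 3'->5').

Answer: ATGAGTCAGACTTGGAAACT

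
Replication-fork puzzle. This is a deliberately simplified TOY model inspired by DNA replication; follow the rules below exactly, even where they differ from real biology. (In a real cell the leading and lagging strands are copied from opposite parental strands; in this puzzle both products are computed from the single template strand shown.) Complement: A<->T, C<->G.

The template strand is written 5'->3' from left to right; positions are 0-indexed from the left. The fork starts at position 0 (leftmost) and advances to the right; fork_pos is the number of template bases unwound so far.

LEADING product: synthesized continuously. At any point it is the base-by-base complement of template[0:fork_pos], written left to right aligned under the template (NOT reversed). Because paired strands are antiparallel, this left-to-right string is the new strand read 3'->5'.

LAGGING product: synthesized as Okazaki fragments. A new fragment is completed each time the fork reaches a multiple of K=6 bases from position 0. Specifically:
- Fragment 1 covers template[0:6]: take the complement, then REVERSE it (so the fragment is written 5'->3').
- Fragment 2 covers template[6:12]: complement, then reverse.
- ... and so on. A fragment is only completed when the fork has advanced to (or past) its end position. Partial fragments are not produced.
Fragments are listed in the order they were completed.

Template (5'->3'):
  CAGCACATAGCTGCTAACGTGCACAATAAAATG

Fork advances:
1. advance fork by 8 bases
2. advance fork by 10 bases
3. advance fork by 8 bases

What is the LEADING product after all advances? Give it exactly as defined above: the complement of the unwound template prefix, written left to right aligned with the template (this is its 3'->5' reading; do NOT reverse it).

Step 1: advance 8 -> fork_pos = 0 + 8 = 8.
Step 2: advance 10 -> fork_pos = 8 + 10 = 18.
Step 3: advance 8 -> fork_pos = 18 + 8 = 26.
Unwound prefix: template[0:26] = CAGCACATAGCTGCTAACGTGCACAA
Complement it base by base (A<->T, C<->G), keeping left-to-right order:
  [0:5] CAGCA -> GTCGT
  [5:10] CATAG -> GTATC
  [10:15] CTGCT -> GACGA
  [15:20] AACGT -> TTGCA
  [20:25] GCACA -> CGTGT
  [25:26] A -> T
Concatenate: GTCGTGTATCGACGATTGCACGTGTT (length 26; written aligned with the template, i.e. 3'->5').

Answer: GTCGTGTATCGACGATTGCACGTGTT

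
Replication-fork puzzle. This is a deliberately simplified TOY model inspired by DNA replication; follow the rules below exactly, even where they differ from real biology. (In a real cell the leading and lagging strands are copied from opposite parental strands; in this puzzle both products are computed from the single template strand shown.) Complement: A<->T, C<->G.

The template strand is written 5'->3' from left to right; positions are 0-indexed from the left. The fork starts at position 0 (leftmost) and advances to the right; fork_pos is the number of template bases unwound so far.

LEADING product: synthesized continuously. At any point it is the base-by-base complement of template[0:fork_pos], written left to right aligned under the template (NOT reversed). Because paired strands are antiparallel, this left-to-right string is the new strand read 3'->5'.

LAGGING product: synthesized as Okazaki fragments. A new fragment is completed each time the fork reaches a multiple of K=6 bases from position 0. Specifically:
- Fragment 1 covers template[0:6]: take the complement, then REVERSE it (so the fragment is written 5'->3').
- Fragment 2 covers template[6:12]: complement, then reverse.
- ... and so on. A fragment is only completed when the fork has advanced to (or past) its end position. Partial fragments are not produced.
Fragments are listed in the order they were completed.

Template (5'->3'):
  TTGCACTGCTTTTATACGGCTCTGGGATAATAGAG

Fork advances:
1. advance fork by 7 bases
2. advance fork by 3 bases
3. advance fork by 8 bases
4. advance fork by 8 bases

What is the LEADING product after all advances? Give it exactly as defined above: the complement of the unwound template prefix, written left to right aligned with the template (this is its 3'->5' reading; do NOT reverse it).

Step 1: advance 7 -> fork_pos = 0 + 7 = 7.
Step 2: advance 3 -> fork_pos = 7 + 3 = 10.
Step 3: advance 8 -> fork_pos = 10 + 8 = 18.
Step 4: advance 8 -> fork_pos = 18 + 8 = 26.
Unwound prefix: template[0:26] = TTGCACTGCTTTTATACGGCTCTGGG
Complement it base by base (A<->T, C<->G), keeping left-to-right order:
  [0:5] TTGCA -> AACGT
  [5:10] CTGCT -> GACGA
  [10:15] TTTAT -> AAATA
  [15:20] ACGGC -> TGCCG
  [20:25] TCTGG -> AGACC
  [25:26] G -> C
Concatenate: AACGTGACGAAAATATGCCGAGACCC (length 26; written aligned with the template, i.e. 3'->5').

Answer: AACGTGACGAAAATATGCCGAGACCC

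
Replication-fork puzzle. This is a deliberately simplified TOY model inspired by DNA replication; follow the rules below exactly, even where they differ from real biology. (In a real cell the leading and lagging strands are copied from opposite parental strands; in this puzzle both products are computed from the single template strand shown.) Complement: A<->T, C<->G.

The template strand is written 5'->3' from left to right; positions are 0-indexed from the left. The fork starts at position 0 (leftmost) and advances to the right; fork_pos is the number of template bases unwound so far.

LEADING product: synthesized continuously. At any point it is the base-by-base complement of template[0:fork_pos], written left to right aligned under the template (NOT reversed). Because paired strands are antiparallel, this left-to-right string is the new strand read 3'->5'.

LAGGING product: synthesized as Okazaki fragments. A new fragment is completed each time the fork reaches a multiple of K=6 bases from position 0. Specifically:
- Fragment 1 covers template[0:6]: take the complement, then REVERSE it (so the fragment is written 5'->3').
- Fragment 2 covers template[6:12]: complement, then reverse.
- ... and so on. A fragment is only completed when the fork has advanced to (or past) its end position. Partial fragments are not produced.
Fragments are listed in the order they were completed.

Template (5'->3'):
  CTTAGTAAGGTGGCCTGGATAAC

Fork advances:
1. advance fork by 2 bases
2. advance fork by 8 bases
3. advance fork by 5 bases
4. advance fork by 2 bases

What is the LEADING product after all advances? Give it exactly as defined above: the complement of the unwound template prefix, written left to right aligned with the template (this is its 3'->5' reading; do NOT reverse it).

Step 1: advance 2 -> fork_pos = 0 + 2 = 2.
Step 2: advance 8 -> fork_pos = 2 + 8 = 10.
Step 3: advance 5 -> fork_pos = 10 + 5 = 15.
Step 4: advance 2 -> fork_pos = 15 + 2 = 17.
Unwound prefix: template[0:17] = CTTAGTAAGGTGGCCTG
Complement it base by base (A<->T, C<->G), keeping left-to-right order:
  [0:5] CTTAG -> GAATC
  [5:10] TAAGG -> ATTCC
  [10:15] TGGCC -> ACCGG
  [15:17] TG -> AC
Concatenate: GAATCATTCCACCGGAC (length 17; written aligned with the template, i.e. 3'->5').

Answer: GAATCATTCCACCGGAC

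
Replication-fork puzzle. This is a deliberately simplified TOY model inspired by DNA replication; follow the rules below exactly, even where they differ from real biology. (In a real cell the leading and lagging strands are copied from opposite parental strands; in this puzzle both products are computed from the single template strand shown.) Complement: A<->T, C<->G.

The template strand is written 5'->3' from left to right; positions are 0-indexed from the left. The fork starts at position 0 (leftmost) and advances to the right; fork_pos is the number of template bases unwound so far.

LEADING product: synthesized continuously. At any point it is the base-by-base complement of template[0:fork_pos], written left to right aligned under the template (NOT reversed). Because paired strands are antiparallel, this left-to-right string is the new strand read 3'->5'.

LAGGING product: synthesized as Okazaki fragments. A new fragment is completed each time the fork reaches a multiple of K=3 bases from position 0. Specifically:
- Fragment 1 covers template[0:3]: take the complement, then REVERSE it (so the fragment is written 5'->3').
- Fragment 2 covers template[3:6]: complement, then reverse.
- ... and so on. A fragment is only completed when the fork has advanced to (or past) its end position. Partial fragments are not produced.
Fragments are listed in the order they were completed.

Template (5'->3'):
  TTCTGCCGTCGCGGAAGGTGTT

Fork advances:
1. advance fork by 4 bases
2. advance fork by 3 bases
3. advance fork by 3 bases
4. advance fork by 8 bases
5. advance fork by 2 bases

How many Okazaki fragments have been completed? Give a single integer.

Step 1: advance 4 -> fork_pos = 0 + 4 = 4. Reached multiple(s) of 3: 3 -> fragment 1 completed (1 total).
Step 2: advance 3 -> fork_pos = 4 + 3 = 7. Reached multiple(s) of 3: 6 -> fragment 2 completed (2 total).
Step 3: advance 3 -> fork_pos = 7 + 3 = 10. Reached multiple(s) of 3: 9 -> fragment 3 completed (3 total).
Step 4: advance 8 -> fork_pos = 10 + 8 = 18. Reached multiple(s) of 3: 12, 15, 18 -> fragments 4-6 completed (6 total).
Step 5: advance 2 -> fork_pos = 18 + 2 = 20. Next multiple of 3 is 21 (not reached); still 6 fragment(s).
Check: final fork_pos = 20; the multiples of 3 that are <= 20 are 3..18 -> 20 // 3 = 6 completed fragment(s).

Answer: 6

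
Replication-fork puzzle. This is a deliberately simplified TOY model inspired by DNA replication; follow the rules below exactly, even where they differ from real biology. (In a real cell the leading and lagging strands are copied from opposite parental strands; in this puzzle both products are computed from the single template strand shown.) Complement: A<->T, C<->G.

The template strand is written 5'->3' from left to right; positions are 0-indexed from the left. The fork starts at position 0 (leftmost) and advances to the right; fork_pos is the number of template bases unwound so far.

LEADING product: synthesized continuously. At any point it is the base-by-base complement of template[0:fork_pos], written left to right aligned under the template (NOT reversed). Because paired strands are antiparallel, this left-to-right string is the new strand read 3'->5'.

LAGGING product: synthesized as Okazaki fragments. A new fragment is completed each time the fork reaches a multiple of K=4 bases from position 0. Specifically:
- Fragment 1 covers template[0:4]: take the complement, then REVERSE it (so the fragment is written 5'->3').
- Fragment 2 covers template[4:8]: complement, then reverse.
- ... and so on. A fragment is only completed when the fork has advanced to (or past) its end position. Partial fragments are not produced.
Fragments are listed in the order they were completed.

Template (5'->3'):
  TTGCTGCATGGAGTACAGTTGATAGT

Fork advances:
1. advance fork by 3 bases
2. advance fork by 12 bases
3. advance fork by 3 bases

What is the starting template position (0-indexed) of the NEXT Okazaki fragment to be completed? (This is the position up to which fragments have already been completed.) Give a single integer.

Step 1: advance 3 -> fork_pos = 0 + 3 = 3. Next multiple of 4 is 4 (not reached); still 0 fragment(s).
Step 2: advance 12 -> fork_pos = 3 + 12 = 15. Reached multiple(s) of 4: 4, 8, 12 -> fragments 1-3 completed (3 total).
Step 3: advance 3 -> fork_pos = 15 + 3 = 18. Reached multiple(s) of 4: 16 -> fragment 4 completed (4 total).
4 fragment(s) completed, covering template[0:16] (4 x 4 = 16). The next fragment, fragment 5, covers template[16:20], so it starts at position 16.

Answer: 16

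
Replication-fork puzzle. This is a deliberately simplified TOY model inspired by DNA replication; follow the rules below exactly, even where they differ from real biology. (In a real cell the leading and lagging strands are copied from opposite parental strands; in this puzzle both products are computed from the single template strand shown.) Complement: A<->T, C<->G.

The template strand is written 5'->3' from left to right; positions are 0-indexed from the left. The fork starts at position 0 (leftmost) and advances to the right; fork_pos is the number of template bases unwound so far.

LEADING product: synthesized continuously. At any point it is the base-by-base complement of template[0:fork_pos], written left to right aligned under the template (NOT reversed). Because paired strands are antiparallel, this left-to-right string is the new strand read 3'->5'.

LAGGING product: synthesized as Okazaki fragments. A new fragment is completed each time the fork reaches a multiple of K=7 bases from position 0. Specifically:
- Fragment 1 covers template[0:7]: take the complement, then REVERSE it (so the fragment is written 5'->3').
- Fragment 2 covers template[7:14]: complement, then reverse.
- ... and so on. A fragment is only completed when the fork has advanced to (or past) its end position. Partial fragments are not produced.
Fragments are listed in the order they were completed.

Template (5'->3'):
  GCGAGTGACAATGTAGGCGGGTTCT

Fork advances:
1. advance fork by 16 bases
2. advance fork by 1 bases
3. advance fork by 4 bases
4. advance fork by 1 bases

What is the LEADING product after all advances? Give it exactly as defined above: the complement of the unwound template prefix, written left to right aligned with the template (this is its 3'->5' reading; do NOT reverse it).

Step 1: advance 16 -> fork_pos = 0 + 16 = 16.
Step 2: advance 1 -> fork_pos = 16 + 1 = 17.
Step 3: advance 4 -> fork_pos = 17 + 4 = 21.
Step 4: advance 1 -> fork_pos = 21 + 1 = 22.
Unwound prefix: template[0:22] = GCGAGTGACAATGTAGGCGGGT
Complement it base by base (A<->T, C<->G), keeping left-to-right order:
  [0:5] GCGAG -> CGCTC
  [5:10] TGACA -> ACTGT
  [10:15] ATGTA -> TACAT
  [15:20] GGCGG -> CCGCC
  [20:22] GT -> CA
Concatenate: CGCTCACTGTTACATCCGCCCA (length 22; written aligned with the template, i.e. 3'->5').

Answer: CGCTCACTGTTACATCCGCCCA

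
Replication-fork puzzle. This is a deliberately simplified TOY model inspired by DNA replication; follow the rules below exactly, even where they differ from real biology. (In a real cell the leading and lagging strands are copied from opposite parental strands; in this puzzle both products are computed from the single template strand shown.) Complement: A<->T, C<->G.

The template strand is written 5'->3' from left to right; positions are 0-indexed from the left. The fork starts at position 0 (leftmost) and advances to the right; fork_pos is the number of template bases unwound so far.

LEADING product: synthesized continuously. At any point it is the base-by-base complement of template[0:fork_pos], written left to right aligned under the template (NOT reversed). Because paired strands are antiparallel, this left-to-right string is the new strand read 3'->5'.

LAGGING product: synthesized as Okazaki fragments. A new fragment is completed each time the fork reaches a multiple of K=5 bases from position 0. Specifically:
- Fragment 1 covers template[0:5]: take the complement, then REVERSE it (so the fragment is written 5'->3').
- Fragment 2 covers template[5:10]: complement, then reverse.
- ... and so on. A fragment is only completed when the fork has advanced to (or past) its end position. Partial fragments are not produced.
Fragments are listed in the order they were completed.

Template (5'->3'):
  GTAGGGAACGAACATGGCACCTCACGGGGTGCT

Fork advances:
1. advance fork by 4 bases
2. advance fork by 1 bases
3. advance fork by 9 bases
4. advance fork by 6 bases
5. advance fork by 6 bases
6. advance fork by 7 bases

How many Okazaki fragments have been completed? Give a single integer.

Answer: 6

Derivation:
Step 1: advance 4 -> fork_pos = 0 + 4 = 4. Next multiple of 5 is 5 (not reached); still 0 fragment(s).
Step 2: advance 1 -> fork_pos = 4 + 1 = 5. Reached multiple(s) of 5: 5 -> fragment 1 completed (1 total).
Step 3: advance 9 -> fork_pos = 5 + 9 = 14. Reached multiple(s) of 5: 10 -> fragment 2 completed (2 total).
Step 4: advance 6 -> fork_pos = 14 + 6 = 20. Reached multiple(s) of 5: 15, 20 -> fragments 3-4 completed (4 total).
Step 5: advance 6 -> fork_pos = 20 + 6 = 26. Reached multiple(s) of 5: 25 -> fragment 5 completed (5 total).
Step 6: advance 7 -> fork_pos = 26 + 7 = 33. Reached multiple(s) of 5: 30 -> fragment 6 completed (6 total).
Check: final fork_pos = 33; the multiples of 5 that are <= 33 are 5..30 -> 33 // 5 = 6 completed fragment(s).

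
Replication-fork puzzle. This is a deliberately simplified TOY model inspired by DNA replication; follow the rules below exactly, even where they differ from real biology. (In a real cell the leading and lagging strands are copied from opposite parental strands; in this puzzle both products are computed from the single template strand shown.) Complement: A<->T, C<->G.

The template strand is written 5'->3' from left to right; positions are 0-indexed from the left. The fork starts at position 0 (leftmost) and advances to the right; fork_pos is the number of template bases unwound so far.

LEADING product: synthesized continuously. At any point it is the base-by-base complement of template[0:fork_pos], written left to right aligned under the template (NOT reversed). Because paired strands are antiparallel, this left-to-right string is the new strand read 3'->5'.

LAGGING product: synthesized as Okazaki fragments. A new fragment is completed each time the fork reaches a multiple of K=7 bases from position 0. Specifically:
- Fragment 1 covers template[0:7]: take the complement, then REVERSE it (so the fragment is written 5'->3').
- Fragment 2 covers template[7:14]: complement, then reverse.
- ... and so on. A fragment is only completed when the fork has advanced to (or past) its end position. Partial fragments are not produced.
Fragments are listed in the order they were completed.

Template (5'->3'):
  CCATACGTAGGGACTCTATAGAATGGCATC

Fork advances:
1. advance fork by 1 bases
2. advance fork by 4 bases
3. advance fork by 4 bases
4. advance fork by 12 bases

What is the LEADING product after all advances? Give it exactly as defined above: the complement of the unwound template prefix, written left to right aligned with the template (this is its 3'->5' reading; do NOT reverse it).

Step 1: advance 1 -> fork_pos = 0 + 1 = 1.
Step 2: advance 4 -> fork_pos = 1 + 4 = 5.
Step 3: advance 4 -> fork_pos = 5 + 4 = 9.
Step 4: advance 12 -> fork_pos = 9 + 12 = 21.
Unwound prefix: template[0:21] = CCATACGTAGGGACTCTATAG
Complement it base by base (A<->T, C<->G), keeping left-to-right order:
  [0:5] CCATA -> GGTAT
  [5:10] CGTAG -> GCATC
  [10:15] GGACT -> CCTGA
  [15:20] CTATA -> GATAT
  [20:21] G -> C
Concatenate: GGTATGCATCCCTGAGATATC (length 21; written aligned with the template, i.e. 3'->5').

Answer: GGTATGCATCCCTGAGATATC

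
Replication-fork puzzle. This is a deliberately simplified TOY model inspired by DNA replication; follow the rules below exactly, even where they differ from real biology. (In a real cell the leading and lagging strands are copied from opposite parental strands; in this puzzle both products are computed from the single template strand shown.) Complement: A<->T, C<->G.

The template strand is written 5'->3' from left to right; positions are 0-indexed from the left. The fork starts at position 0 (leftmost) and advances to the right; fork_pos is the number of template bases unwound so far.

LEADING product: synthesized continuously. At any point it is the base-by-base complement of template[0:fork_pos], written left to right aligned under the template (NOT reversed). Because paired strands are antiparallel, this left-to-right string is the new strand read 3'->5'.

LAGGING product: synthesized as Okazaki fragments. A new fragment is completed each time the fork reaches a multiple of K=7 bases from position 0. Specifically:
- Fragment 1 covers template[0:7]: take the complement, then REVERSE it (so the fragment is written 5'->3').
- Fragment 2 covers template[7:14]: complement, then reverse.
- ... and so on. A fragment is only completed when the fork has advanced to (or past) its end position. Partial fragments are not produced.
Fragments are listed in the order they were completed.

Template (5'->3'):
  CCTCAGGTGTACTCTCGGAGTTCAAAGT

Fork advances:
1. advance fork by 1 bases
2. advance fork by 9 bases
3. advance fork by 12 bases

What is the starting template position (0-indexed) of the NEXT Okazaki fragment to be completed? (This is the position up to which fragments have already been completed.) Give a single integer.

Step 1: advance 1 -> fork_pos = 0 + 1 = 1. Next multiple of 7 is 7 (not reached); still 0 fragment(s).
Step 2: advance 9 -> fork_pos = 1 + 9 = 10. Reached multiple(s) of 7: 7 -> fragment 1 completed (1 total).
Step 3: advance 12 -> fork_pos = 10 + 12 = 22. Reached multiple(s) of 7: 14, 21 -> fragments 2-3 completed (3 total).
3 fragment(s) completed, covering template[0:21] (3 x 7 = 21). The next fragment, fragment 4, covers template[21:28], so it starts at position 21.

Answer: 21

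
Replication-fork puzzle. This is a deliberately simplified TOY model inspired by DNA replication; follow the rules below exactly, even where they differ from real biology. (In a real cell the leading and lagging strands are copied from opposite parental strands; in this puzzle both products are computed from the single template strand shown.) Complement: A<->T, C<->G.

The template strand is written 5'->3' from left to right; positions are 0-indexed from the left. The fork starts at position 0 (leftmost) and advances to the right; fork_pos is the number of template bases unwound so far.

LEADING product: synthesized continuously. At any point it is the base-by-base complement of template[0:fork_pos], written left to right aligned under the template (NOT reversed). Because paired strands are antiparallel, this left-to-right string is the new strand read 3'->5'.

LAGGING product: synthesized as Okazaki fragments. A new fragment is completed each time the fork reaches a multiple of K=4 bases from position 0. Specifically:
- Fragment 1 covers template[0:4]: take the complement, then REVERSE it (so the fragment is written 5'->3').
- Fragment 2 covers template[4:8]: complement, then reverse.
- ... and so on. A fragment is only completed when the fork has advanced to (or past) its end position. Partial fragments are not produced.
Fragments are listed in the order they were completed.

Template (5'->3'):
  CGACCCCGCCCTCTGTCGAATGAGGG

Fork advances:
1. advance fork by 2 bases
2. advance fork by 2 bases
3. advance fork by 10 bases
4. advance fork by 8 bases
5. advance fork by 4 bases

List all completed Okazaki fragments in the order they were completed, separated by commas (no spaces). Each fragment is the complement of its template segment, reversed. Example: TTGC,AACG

Step 1: advance 2 -> fork_pos = 0 + 2 = 2. Next multiple of 4 is 4 (not reached); still 0 fragment(s).
Step 2: advance 2 -> fork_pos = 2 + 2 = 4. Reached multiple(s) of 4: 4 -> fragment 1 completed (1 total).
Step 3: advance 10 -> fork_pos = 4 + 10 = 14. Reached multiple(s) of 4: 8, 12 -> fragments 2-3 completed (3 total).
Step 4: advance 8 -> fork_pos = 14 + 8 = 22. Reached multiple(s) of 4: 16, 20 -> fragments 4-5 completed (5 total).
Step 5: advance 4 -> fork_pos = 22 + 4 = 26. Reached multiple(s) of 4: 24 -> fragment 6 completed (6 total).
Final fork_pos = 26, so 6 fragment(s) are complete. Build each: template segment -> complement -> reverse.
Fragment 1: template[0:4] = CGAC -> complement GCTG -> reversed GTCG
Fragment 2: template[4:8] = CCCG -> complement GGGC -> reversed CGGG
Fragment 3: template[8:12] = CCCT -> complement GGGA -> reversed AGGG
Fragment 4: template[12:16] = CTGT -> complement GACA -> reversed ACAG
Fragment 5: template[16:20] = CGAA -> complement GCTT -> reversed TTCG
Fragment 6: template[20:24] = TGAG -> complement ACTC -> reversed CTCA

Answer: GTCG,CGGG,AGGG,ACAG,TTCG,CTCA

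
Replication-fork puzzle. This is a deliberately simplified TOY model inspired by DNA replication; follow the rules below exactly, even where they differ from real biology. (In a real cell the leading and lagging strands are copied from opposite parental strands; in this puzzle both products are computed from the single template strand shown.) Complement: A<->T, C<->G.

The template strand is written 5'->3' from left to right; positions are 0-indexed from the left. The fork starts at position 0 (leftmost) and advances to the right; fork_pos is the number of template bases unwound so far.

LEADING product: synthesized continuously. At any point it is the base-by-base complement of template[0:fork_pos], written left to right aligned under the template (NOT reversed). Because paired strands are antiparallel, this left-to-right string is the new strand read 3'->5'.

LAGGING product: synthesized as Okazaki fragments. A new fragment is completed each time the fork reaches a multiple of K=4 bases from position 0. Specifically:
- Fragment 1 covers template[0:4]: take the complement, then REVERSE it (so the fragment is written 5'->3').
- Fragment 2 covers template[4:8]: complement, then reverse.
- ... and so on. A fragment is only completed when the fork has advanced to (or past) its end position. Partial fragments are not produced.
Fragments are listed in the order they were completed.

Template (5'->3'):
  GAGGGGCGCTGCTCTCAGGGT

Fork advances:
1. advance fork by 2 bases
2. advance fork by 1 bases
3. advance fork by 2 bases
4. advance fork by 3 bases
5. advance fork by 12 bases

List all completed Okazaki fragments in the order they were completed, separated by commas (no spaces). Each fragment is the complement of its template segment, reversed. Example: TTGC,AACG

Answer: CCTC,CGCC,GCAG,GAGA,CCCT

Derivation:
Step 1: advance 2 -> fork_pos = 0 + 2 = 2. Next multiple of 4 is 4 (not reached); still 0 fragment(s).
Step 2: advance 1 -> fork_pos = 2 + 1 = 3. Next multiple of 4 is 4 (not reached); still 0 fragment(s).
Step 3: advance 2 -> fork_pos = 3 + 2 = 5. Reached multiple(s) of 4: 4 -> fragment 1 completed (1 total).
Step 4: advance 3 -> fork_pos = 5 + 3 = 8. Reached multiple(s) of 4: 8 -> fragment 2 completed (2 total).
Step 5: advance 12 -> fork_pos = 8 + 12 = 20. Reached multiple(s) of 4: 12, 16, 20 -> fragments 3-5 completed (5 total).
Final fork_pos = 20, so 5 fragment(s) are complete. Build each: template segment -> complement -> reverse.
Fragment 1: template[0:4] = GAGG -> complement CTCC -> reversed CCTC
Fragment 2: template[4:8] = GGCG -> complement CCGC -> reversed CGCC
Fragment 3: template[8:12] = CTGC -> complement GACG -> reversed GCAG
Fragment 4: template[12:16] = TCTC -> complement AGAG -> reversed GAGA
Fragment 5: template[16:20] = AGGG -> complement TCCC -> reversed CCCT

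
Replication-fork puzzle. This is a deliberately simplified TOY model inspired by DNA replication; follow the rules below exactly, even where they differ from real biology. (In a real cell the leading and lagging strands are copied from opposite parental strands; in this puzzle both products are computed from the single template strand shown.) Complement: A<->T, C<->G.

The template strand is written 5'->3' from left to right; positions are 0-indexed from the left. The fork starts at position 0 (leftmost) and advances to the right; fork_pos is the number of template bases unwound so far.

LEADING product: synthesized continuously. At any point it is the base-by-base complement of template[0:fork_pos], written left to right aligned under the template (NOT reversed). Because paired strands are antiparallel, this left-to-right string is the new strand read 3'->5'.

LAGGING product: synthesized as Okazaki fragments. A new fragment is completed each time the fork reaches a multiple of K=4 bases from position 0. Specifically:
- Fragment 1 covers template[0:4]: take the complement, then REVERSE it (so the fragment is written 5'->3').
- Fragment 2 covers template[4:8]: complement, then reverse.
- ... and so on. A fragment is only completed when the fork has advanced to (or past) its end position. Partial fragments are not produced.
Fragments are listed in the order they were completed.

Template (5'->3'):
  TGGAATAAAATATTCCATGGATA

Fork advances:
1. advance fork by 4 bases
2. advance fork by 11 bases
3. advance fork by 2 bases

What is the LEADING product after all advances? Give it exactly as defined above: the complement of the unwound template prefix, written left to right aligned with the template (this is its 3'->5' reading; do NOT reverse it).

Answer: ACCTTATTTTATAAGGT

Derivation:
Step 1: advance 4 -> fork_pos = 0 + 4 = 4.
Step 2: advance 11 -> fork_pos = 4 + 11 = 15.
Step 3: advance 2 -> fork_pos = 15 + 2 = 17.
Unwound prefix: template[0:17] = TGGAATAAAATATTCCA
Complement it base by base (A<->T, C<->G), keeping left-to-right order:
  [0:5] TGGAA -> ACCTT
  [5:10] TAAAA -> ATTTT
  [10:15] TATTC -> ATAAG
  [15:17] CA -> GT
Concatenate: ACCTTATTTTATAAGGT (length 17; written aligned with the template, i.e. 3'->5').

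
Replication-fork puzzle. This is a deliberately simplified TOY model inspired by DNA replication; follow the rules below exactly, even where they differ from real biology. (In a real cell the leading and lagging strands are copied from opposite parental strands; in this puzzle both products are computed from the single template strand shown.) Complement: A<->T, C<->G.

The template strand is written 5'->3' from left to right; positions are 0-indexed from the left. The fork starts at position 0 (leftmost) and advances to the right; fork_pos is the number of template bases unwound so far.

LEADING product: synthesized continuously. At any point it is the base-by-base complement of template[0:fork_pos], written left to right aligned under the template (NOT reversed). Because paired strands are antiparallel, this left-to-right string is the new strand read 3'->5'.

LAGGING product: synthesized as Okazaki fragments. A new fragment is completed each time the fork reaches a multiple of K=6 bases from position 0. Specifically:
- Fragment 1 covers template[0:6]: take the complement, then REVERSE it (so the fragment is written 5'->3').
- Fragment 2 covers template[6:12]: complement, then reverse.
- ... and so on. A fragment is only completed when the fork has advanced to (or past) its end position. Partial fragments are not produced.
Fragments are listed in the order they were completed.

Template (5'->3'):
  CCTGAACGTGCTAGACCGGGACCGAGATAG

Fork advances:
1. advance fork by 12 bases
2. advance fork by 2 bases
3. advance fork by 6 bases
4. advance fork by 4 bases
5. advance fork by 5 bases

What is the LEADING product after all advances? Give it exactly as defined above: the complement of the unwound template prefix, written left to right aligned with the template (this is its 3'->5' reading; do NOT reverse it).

Answer: GGACTTGCACGATCTGGCCCTGGCTCTAT

Derivation:
Step 1: advance 12 -> fork_pos = 0 + 12 = 12.
Step 2: advance 2 -> fork_pos = 12 + 2 = 14.
Step 3: advance 6 -> fork_pos = 14 + 6 = 20.
Step 4: advance 4 -> fork_pos = 20 + 4 = 24.
Step 5: advance 5 -> fork_pos = 24 + 5 = 29.
Unwound prefix: template[0:29] = CCTGAACGTGCTAGACCGGGACCGAGATA
Complement it base by base (A<->T, C<->G), keeping left-to-right order:
  [0:5] CCTGA -> GGACT
  [5:10] ACGTG -> TGCAC
  [10:15] CTAGA -> GATCT
  [15:20] CCGGG -> GGCCC
  [20:25] ACCGA -> TGGCT
  [25:29] GATA -> CTAT
Concatenate: GGACTTGCACGATCTGGCCCTGGCTCTAT (length 29; written aligned with the template, i.e. 3'->5').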